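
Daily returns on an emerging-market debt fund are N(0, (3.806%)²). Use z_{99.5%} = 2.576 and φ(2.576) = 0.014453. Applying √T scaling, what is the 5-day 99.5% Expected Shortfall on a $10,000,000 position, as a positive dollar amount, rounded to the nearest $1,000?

$2,460,000

σ_{5d} = 3.806% × √5 = 8.510%.
ES multiplier = φ(z)/(1−α) = 0.014453/0.005 = 2.891.
ES = 8.510% × 2.891 = 24.602%; on $10,000,000: $2,460,200.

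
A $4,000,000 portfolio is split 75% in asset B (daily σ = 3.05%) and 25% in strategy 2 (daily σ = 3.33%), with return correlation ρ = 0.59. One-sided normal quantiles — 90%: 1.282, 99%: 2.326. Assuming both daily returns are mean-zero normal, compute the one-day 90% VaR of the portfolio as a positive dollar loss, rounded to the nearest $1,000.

$147,000

σ_p² = 0.75²·3.05² + 0.25²·3.33² + 2·0.59·0.75·0.25·3.05·3.33 = 8.1728 (%²).
σ_p = √8.1728 = 2.859%.
VaR = 1.282 × 2.859% = 3.665%; on $4,000,000 that is $146,600.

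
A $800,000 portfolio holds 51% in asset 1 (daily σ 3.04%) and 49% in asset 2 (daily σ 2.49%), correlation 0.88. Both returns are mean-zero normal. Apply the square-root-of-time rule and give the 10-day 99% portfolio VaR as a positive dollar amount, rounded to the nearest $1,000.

$158,000

σ_p = √(0.51²·3.04² + 0.49²·2.49² + 2·0.88·0.51·0.49·3.04·2.49) = 2.687%.
σ_{10d} = 2.687% × √10 = 8.497%.
z(99%) = 2.326.
VaR = 2.326 × 8.497% = 19.764%; on $800,000 that is $158,112.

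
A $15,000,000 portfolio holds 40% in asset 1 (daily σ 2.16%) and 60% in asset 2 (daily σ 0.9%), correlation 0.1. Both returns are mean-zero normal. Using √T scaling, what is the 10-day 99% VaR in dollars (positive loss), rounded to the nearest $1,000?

σ_p = √(0.4²·2.16² + 0.6²·0.9² + 2·0.1·0.4·0.6·2.16·0.9) = 1.064%.
σ_{10d} = 1.064% × √10 = 3.365%.
z(99%) = 2.326.
VaR = 2.326 × 3.365% = 7.827%; on $15,000,000 that is $1,174,050.

$1,174,000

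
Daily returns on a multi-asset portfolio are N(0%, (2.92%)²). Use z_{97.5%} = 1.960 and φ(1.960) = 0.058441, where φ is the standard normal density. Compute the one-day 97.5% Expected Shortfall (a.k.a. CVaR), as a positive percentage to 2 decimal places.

Tail multiplier: φ(z)/(1−α) = 0.058441 / 0.025 = 2.338.
ES = 2.92% × 2.338 = 6.827%.

6.83%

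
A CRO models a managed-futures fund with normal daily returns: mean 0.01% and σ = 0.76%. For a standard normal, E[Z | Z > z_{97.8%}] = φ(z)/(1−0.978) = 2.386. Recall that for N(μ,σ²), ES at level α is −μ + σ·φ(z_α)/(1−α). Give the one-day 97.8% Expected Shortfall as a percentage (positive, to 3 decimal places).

1.803%

ES = −(0.01%) + 0.76% × 2.386 = 1.803%.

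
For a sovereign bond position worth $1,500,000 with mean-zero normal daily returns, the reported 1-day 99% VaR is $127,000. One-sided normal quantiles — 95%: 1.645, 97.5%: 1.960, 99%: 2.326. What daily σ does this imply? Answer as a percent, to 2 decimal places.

VaR as a fraction: $127,000 / $1,500,000 = 8.467%.
σ = VaR / z = 8.467% / 2.326 = 3.640%.

3.64%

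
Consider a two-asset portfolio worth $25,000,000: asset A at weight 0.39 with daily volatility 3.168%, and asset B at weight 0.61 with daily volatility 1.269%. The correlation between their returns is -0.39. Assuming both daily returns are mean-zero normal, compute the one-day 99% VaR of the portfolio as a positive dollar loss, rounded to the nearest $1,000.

σ_p² = 0.39²·3.168² + 0.61²·1.269² + 2·-0.39·0.39·0.61·3.168·1.269 = 1.3797 (%²).
σ_p = √1.3797 = 1.175%.
At 99%, z = 2.326.
VaR = 2.326 × 1.175% = 2.733%; on $25,000,000 that is $683,250.

$683,000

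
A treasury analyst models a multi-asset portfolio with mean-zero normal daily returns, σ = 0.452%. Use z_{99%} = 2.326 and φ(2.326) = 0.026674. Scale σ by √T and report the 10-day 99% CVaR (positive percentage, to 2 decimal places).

3.81%

σ_{10d} = 0.452% × √10 = 1.429%.
ES multiplier = φ(z)/(1−α) = 0.026674/0.01 = 2.667.
ES = 1.429% × 2.667 = 3.811%.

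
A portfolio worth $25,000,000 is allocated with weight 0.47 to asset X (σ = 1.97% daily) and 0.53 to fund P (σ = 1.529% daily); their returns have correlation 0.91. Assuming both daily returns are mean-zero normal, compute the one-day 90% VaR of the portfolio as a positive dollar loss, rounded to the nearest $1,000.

$544,000

σ_p² = 0.47²·1.97² + 0.53²·1.529² + 2·0.91·0.47·0.53·1.97·1.529 = 2.8796 (%²).
σ_p = √2.8796 = 1.697%.
At 90%, z = 1.282.
VaR = 1.282 × 1.697% = 2.176%; on $25,000,000 that is $544,000.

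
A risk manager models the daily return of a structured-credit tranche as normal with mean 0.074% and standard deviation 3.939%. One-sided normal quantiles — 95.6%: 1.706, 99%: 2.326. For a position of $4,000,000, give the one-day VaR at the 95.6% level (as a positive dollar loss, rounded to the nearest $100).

$265,800

VaR = −μ + z·σ = −(0.074%) + 1.706 × 3.939% = 6.646%.
On $4,000,000: 0.06646 × $4,000,000 = $265,840.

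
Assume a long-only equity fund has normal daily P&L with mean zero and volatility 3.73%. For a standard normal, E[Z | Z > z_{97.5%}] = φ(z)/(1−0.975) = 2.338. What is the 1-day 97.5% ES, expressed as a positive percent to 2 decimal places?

8.72%

ES = 3.73% × 2.338 = 8.721%.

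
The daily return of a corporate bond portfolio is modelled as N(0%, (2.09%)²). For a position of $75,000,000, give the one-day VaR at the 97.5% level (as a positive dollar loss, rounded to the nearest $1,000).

At 97.5% one-sided, z = 1.960.
VaR = z·σ = 1.960 × 2.09% = 4.096%.
On $75,000,000: 0.04096 × $75,000,000 = $3,072,000.

$3,072,000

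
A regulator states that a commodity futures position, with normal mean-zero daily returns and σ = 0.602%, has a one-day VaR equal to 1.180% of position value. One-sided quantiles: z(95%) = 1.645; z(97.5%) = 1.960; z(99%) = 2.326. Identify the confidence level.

Implied z = VaR/σ = 1.180 / 0.602 = 1.960.
This matches z(97.5%) = 1.960.

97.5%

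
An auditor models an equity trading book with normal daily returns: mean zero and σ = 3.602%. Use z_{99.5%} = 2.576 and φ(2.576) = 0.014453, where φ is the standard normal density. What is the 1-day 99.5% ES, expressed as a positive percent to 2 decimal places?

Tail multiplier: φ(z)/(1−α) = 0.014453 / 0.005 = 2.891.
ES = 3.602% × 2.891 = 10.413%.

10.41%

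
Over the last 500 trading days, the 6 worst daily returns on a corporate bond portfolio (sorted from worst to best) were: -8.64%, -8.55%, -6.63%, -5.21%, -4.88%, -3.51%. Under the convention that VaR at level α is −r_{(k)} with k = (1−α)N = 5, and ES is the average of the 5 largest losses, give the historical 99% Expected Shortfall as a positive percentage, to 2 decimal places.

The 5 worst returns sum to -33.91%.
ES = −(-33.91%) / 5 = 6.782% ≈ 6.78%.

6.78%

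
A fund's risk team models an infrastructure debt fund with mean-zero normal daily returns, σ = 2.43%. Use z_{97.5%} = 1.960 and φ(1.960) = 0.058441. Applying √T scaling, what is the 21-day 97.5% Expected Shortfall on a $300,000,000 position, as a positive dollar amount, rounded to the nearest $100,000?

$78,100,000

σ_{21d} = 2.43% × √21 = 11.136%.
ES multiplier = φ(z)/(1−α) = 0.058441/0.025 = 2.338.
ES = 11.136% × 2.338 = 26.036%; on $300,000,000: $78,108,000.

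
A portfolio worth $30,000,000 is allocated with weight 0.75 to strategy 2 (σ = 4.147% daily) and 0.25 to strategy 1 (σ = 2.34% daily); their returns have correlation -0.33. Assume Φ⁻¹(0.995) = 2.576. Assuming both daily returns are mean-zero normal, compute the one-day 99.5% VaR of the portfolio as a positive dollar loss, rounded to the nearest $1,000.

$2,294,000

σ_p² = 0.75²·4.147² + 0.25²·2.34² + 2·-0.33·0.75·0.25·4.147·2.34 = 8.8150 (%²).
σ_p = √8.8150 = 2.969%.
VaR = 2.576 × 2.969% = 7.648%; on $30,000,000 that is $2,294,400.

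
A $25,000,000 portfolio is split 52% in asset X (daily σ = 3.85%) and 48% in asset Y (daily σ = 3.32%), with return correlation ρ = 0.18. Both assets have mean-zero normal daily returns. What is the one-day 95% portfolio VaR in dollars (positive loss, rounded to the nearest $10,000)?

$1,140,000

σ_p² = 0.52²·3.85² + 0.48²·3.32² + 2·0.18·0.52·0.48·3.85·3.32 = 7.6961 (%²).
σ_p = √7.6961 = 2.774%.
At 95%, z = 1.645.
VaR = 1.645 × 2.774% = 4.563%; on $25,000,000 that is $1,140,750.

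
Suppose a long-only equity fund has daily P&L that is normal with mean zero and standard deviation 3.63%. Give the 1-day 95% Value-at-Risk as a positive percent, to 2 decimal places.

At 95% one-sided, z = 1.645.
VaR = z·σ = 1.645 × 3.63% = 5.971%.

5.97%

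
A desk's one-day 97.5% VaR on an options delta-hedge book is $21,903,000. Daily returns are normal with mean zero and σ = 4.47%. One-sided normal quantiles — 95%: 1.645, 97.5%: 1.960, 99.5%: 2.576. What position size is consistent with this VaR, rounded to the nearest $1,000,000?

VaR as a fraction of value: z·σ = 1.960 × 4.47% = 8.7612%.
Position = $21,903,000 / 0.087612 = $250,000,000.

$250,000,000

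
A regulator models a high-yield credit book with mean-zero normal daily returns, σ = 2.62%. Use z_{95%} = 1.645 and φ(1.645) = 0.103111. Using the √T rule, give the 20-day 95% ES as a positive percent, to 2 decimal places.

24.16%

σ_{20d} = 2.62% × √20 = 11.717%.
ES multiplier = φ(z)/(1−α) = 0.103111/0.05 = 2.062.
ES = 11.717% × 2.062 = 24.160%.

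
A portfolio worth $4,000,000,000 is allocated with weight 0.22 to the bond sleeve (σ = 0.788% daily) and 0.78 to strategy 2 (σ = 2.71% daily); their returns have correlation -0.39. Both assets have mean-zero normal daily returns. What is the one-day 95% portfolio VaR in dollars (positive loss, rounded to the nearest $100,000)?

$135,000,000

σ_p² = 0.22²·0.788² + 0.78²·2.71² + 2·-0.39·0.22·0.78·0.788·2.71 = 4.2124 (%²).
σ_p = √4.2124 = 2.052%.
At 95%, z = 1.645.
VaR = 1.645 × 2.052% = 3.376%; on $4,000,000,000 that is $135,040,000.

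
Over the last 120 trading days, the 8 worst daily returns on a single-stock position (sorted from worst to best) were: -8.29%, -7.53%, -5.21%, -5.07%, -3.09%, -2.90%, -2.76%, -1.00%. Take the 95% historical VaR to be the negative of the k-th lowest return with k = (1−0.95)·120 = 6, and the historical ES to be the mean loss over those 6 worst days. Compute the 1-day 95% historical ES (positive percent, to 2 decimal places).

The 6 worst returns sum to -32.09%.
ES = −(-32.09%) / 6 = 5.3483…% ≈ 5.35%.

5.35%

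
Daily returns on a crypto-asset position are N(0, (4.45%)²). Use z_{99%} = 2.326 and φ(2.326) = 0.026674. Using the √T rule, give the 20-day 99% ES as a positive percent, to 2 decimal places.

53.08%

σ_{20d} = 4.45% × √20 = 19.901%.
ES multiplier = φ(z)/(1−α) = 0.026674/0.01 = 2.667.
ES = 19.901% × 2.667 = 53.076%.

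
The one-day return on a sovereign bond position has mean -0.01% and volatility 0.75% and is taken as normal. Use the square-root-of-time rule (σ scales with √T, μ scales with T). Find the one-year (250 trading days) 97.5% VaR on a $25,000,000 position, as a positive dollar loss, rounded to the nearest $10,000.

$6,440,000

At 97.5%, z = 1.960.
σ_{250d} = 0.75% × √250 = 11.859%; μ_{250d} = 250 × -0.01% = -2.500%.
VaR = −(-2.500%) + 1.960 × 11.859% = 25.744%.
On $25,000,000: 0.25744 × $25,000,000 = $6,436,000.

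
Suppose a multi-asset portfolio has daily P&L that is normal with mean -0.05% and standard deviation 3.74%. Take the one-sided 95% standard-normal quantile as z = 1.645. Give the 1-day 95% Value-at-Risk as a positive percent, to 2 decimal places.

6.20%

VaR = −μ + z·σ = −(-0.05%) + 1.645 × 3.74% = 6.202%.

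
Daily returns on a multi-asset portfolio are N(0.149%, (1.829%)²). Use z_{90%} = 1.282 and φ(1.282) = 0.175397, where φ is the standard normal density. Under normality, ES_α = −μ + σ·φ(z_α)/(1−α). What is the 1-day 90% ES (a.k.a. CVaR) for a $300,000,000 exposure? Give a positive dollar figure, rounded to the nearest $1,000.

Tail multiplier: φ(z)/(1−α) = 0.175397 / 0.1 = 1.754.
ES = −(0.149%) + 1.829% × 1.754 = 3.059%.
On $300,000,000: 0.03059 × $300,000,000 = $9,177,000.

$9,177,000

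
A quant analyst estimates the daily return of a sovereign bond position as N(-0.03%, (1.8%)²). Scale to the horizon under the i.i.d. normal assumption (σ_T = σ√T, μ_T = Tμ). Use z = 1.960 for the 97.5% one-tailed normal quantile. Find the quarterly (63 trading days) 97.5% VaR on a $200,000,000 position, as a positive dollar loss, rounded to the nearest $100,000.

σ_{63d} = 1.8% × √63 = 14.287%; μ_{63d} = 63 × -0.03% = -1.890%.
VaR = −(-1.890%) + 1.960 × 14.287% = 29.893%.
On $200,000,000: 0.29893 × $200,000,000 = $59,786,000.

$59,800,000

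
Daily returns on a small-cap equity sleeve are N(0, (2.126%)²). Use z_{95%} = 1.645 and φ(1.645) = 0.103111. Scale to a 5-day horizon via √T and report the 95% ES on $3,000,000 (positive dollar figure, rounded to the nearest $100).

σ_{5d} = 2.126% × √5 = 4.754%.
ES multiplier = φ(z)/(1−α) = 0.103111/0.05 = 2.062.
ES = 4.754% × 2.062 = 9.803%; on $3,000,000: $294,090.

$294,100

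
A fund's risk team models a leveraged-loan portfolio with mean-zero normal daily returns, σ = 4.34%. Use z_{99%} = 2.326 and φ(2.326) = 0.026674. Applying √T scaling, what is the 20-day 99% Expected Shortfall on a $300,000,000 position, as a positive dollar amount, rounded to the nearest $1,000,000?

σ_{20d} = 4.34% × √20 = 19.409%.
ES multiplier = φ(z)/(1−α) = 0.026674/0.01 = 2.667.
ES = 19.409% × 2.667 = 51.764%; on $300,000,000: $155,292,000.

$155,000,000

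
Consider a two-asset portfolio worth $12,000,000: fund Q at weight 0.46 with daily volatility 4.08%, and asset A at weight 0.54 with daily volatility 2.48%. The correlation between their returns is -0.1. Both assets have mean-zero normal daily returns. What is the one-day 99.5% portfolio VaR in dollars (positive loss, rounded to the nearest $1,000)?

$678,000

σ_p² = 0.46²·4.08² + 0.54²·2.48² + 2·-0.1·0.46·0.54·4.08·2.48 = 4.8132 (%²).
σ_p = √4.8132 = 2.194%.
At 99.5%, z = 2.576.
VaR = 2.576 × 2.194% = 5.652%; on $12,000,000 that is $678,240.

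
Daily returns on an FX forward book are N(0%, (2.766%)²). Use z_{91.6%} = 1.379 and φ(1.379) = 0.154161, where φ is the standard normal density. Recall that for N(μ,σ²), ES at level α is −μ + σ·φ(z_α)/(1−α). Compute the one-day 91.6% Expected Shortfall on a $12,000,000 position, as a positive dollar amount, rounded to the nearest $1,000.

$609,000

Tail multiplier: φ(z)/(1−α) = 0.154161 / 0.084 = 1.835.
ES = 2.766% × 1.835 = 5.076%.
On $12,000,000: 0.05076 × $12,000,000 = $609,120.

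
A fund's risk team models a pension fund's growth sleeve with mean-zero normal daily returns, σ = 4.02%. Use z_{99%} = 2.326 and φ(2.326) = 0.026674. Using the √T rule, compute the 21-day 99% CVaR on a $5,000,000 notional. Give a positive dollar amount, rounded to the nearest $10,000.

$2,460,000

σ_{21d} = 4.02% × √21 = 18.422%.
ES multiplier = φ(z)/(1−α) = 0.026674/0.01 = 2.667.
ES = 18.422% × 2.667 = 49.131%; on $5,000,000: $2,456,550.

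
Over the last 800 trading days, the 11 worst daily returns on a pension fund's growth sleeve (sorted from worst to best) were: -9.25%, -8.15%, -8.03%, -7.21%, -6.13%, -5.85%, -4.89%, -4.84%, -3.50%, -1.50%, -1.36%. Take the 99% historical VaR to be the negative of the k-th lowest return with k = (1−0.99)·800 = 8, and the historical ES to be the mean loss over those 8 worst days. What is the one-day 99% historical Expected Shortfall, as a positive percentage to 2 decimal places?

6.79%

The 8 worst returns sum to -54.35%.
ES = −(-54.35%) / 8 = 6.79375% ≈ 6.79%.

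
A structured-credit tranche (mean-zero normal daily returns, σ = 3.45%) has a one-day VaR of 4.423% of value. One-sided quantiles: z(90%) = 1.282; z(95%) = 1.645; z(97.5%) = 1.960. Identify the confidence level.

90%

Implied z = VaR/σ = 4.423 / 3.45 = 1.282.
This matches z(90%) = 1.282.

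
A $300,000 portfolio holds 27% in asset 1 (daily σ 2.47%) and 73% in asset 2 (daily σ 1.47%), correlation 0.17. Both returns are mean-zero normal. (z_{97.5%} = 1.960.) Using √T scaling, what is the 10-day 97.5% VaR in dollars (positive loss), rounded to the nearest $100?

σ_p = √(0.27²·2.47² + 0.73²·1.47² + 2·0.17·0.27·0.73·2.47·1.47) = 1.356%.
σ_{10d} = 1.356% × √10 = 4.288%.
VaR = 1.960 × 4.288% = 8.404%; on $300,000 that is $25,212.

$25,200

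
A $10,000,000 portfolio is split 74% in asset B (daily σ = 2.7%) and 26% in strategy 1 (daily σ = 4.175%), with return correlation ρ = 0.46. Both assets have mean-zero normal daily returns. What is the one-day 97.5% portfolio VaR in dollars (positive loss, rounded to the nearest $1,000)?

σ_p² = 0.74²·2.7² + 0.26²·4.175² + 2·0.46·0.74·0.26·2.7·4.175 = 7.1656 (%²).
σ_p = √7.1656 = 2.677%.
At 97.5%, z = 1.960.
VaR = 1.960 × 2.677% = 5.247%; on $10,000,000 that is $524,700.

$525,000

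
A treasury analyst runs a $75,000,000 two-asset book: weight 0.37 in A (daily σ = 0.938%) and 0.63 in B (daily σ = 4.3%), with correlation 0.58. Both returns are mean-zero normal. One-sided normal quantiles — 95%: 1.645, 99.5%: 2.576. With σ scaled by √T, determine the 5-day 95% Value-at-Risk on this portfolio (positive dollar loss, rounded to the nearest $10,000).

$8,070,000

σ_p = √(0.37²·0.938² + 0.63²·4.3² + 2·0.58·0.37·0.63·0.938·4.3) = 2.924%.
σ_{5d} = 2.924% × √5 = 6.538%.
VaR = 1.645 × 6.538% = 10.755%; on $75,000,000 that is $8,066,250.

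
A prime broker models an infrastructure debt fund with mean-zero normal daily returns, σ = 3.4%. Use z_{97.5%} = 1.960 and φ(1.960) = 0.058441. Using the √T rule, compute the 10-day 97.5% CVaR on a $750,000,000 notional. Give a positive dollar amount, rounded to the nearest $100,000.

$188,500,000

σ_{10d} = 3.4% × √10 = 10.752%.
ES multiplier = φ(z)/(1−α) = 0.058441/0.025 = 2.338.
ES = 10.752% × 2.338 = 25.138%; on $750,000,000: $188,535,000.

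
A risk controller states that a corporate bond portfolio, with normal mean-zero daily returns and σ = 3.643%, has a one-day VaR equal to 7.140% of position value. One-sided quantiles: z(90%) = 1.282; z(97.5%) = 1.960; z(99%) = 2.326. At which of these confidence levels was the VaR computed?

Implied z = VaR/σ = 7.140 / 3.643 = 1.960.
This matches z(97.5%) = 1.960.

97.5%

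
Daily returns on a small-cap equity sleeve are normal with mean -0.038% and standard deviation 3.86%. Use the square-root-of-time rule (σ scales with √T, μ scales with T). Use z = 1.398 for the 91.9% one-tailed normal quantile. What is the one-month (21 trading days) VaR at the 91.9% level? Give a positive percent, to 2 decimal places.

σ_{21d} = 3.86% × √21 = 17.689%; μ_{21d} = 21 × -0.038% = -0.798%.
VaR = −(-0.798%) + 1.398 × 17.689% = 25.527%.

25.53%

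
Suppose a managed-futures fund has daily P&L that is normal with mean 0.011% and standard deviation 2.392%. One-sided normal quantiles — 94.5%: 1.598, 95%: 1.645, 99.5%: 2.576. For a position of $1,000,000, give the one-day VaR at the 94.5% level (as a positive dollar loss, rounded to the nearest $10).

VaR = −μ + z·σ = −(0.011%) + 1.598 × 2.392% = 3.811%.
On $1,000,000: 0.03811 × $1,000,000 = $38,110.

$38,110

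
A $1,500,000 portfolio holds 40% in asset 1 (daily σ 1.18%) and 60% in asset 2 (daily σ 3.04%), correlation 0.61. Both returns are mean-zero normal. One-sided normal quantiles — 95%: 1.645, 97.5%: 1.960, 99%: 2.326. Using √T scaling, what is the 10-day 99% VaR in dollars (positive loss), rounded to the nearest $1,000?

$237,000

σ_p = √(0.4²·1.18² + 0.6²·3.04² + 2·0.61·0.4·0.6·1.18·3.04) = 2.145%.
σ_{10d} = 2.145% × √10 = 6.783%.
VaR = 2.326 × 6.783% = 15.777%; on $1,500,000 that is $236,655.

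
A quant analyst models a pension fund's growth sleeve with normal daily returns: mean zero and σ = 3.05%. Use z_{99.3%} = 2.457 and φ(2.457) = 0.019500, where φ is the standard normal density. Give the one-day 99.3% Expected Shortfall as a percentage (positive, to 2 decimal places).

Tail multiplier: φ(z)/(1−α) = 0.019500 / 0.007 = 2.786.
ES = 3.05% × 2.786 = 8.497%.

8.50%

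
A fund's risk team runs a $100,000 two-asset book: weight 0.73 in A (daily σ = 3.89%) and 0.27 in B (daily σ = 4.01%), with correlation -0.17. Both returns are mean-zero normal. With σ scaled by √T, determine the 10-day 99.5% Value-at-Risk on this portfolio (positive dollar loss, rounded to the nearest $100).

$23,300

σ_p = √(0.73²·3.89² + 0.27²·4.01² + 2·-0.17·0.73·0.27·3.89·4.01) = 2.862%.
σ_{10d} = 2.862% × √10 = 9.050%.
z(99.5%) = 2.576.
VaR = 2.576 × 9.050% = 23.313%; on $100,000 that is $23,313.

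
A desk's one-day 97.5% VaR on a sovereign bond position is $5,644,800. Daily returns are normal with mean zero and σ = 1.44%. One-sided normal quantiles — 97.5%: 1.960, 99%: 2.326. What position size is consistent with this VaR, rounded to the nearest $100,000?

$200,000,000

VaR as a fraction of value: z·σ = 1.960 × 1.44% = 2.8224%.
Position = $5,644,800 / 0.028224 = $200,000,000.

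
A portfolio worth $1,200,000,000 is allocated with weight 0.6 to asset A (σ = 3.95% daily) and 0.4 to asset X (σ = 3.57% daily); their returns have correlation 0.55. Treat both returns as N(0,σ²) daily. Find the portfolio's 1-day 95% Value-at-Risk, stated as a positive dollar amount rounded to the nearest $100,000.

$66,600,000

σ_p² = 0.6²·3.95² + 0.4²·3.57² + 2·0.55·0.6·0.4·3.95·3.57 = 11.3789 (%²).
σ_p = √11.3789 = 3.373%.
At 95%, z = 1.645.
VaR = 1.645 × 3.373% = 5.549%; on $1,200,000,000 that is $66,588,000.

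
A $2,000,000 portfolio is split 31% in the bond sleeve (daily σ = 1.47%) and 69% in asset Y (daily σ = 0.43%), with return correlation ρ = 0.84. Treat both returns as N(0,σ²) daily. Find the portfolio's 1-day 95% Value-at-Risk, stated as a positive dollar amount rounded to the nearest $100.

σ_p² = 0.31²·1.47² + 0.69²·0.43² + 2·0.84·0.31·0.69·1.47·0.43 = 0.5228 (%²).
σ_p = √0.5228 = 0.723%.
At 95%, z = 1.645.
VaR = 1.645 × 0.723% = 1.189%; on $2,000,000 that is $23,780.

$23,800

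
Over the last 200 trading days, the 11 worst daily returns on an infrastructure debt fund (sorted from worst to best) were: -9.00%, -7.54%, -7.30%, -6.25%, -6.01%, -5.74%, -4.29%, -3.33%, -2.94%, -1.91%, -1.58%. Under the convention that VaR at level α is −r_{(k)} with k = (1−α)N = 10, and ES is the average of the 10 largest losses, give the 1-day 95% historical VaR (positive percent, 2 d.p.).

k = 10; the 10th lowest return is -1.91%, so VaR = 1.91%.

1.91%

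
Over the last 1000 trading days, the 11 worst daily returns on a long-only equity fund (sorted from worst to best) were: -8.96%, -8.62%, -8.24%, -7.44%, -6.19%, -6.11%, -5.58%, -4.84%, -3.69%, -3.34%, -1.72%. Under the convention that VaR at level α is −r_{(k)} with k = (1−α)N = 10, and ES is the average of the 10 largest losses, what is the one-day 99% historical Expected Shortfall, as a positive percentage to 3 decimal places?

The 10 worst returns sum to -63.01%.
ES = −(-63.01%) / 10 = 6.301%.

6.301%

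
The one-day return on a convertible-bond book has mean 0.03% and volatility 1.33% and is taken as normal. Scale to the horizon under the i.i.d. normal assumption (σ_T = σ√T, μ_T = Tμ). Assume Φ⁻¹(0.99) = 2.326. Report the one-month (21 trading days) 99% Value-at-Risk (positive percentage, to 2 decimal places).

13.55%

σ_{21d} = 1.33% × √21 = 6.095%; μ_{21d} = 21 × 0.03% = 0.630%.
VaR = −(0.630%) + 2.326 × 6.095% = 13.547%.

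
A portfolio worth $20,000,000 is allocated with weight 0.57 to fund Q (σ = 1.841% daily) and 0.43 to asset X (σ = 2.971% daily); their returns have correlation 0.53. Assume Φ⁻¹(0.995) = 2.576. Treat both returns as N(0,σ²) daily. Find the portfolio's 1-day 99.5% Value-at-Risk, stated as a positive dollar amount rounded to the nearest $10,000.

σ_p² = 0.57²·1.841² + 0.43²·2.971² + 2·0.53·0.57·0.43·1.841·2.971 = 4.1543 (%²).
σ_p = √4.1543 = 2.038%.
VaR = 2.576 × 2.038% = 5.250%; on $20,000,000 that is $1,050,000.

$1,050,000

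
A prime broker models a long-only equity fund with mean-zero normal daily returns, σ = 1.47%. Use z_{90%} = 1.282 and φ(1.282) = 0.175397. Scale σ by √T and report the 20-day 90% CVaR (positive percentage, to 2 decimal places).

σ_{20d} = 1.47% × √20 = 6.574%.
ES multiplier = φ(z)/(1−α) = 0.175397/0.1 = 1.754.
ES = 6.574% × 1.754 = 11.531%.

11.53%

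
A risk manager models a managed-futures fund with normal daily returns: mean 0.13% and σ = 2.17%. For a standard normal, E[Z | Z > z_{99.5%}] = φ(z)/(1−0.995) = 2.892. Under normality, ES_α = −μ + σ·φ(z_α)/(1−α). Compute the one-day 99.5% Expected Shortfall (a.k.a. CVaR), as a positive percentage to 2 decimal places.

6.15%

ES = −(0.13%) + 2.17% × 2.892 = 6.146%.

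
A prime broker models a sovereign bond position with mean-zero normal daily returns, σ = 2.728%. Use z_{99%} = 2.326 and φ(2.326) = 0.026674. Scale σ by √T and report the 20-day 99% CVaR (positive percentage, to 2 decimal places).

32.54%

σ_{20d} = 2.728% × √20 = 12.200%.
ES multiplier = φ(z)/(1−α) = 0.026674/0.01 = 2.667.
ES = 12.200% × 2.667 = 32.537%.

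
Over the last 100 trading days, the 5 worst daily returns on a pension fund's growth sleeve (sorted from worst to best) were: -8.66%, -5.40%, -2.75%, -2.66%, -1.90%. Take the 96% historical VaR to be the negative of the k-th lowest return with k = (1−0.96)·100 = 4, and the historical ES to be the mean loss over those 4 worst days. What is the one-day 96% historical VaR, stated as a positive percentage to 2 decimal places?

k = 4; the 4th lowest return is -2.66%, so VaR = 2.66%.

2.66%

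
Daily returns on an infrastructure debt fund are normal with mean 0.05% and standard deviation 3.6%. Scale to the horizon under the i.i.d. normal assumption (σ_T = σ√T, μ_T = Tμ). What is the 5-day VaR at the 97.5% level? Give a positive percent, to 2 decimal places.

15.53%

At 97.5%, z = 1.960.
σ_{5d} = 3.6% × √5 = 8.050%; μ_{5d} = 5 × 0.05% = 0.250%.
VaR = −(0.250%) + 1.960 × 8.050% = 15.528%.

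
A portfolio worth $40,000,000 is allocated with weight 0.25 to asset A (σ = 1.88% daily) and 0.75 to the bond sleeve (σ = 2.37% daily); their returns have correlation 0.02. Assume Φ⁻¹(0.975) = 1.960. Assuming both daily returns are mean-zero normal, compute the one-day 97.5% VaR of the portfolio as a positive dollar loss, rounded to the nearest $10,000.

σ_p² = 0.25²·1.88² + 0.75²·2.37² + 2·0.02·0.25·0.75·1.88·2.37 = 3.4138 (%²).
σ_p = √3.4138 = 1.848%.
VaR = 1.960 × 1.848% = 3.622%; on $40,000,000 that is $1,448,800.

$1,450,000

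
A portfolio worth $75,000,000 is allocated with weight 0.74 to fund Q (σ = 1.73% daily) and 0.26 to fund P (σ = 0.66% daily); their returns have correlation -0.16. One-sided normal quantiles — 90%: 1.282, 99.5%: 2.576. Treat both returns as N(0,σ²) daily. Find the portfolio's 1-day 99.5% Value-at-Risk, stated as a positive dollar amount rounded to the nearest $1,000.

$2,442,000

σ_p² = 0.74²·1.73² + 0.26²·0.66² + 2·-0.16·0.74·0.26·1.73·0.66 = 1.5981 (%²).
σ_p = √1.5981 = 1.264%.
VaR = 2.576 × 1.264% = 3.256%; on $75,000,000 that is $2,442,000.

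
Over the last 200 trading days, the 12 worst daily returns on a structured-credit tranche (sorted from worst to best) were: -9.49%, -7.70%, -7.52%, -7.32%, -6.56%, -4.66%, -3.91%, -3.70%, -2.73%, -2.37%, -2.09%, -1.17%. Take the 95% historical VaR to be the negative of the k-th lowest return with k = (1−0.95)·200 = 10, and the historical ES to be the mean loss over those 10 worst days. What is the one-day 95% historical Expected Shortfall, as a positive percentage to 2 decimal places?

5.60%

The 10 worst returns sum to -55.96%.
ES = −(-55.96%) / 10 = 5.596% ≈ 5.60%.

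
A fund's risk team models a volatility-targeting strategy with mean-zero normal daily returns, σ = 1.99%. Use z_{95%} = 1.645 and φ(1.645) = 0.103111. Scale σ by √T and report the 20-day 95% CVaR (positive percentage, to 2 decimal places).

18.35%

σ_{20d} = 1.99% × √20 = 8.900%.
ES multiplier = φ(z)/(1−α) = 0.103111/0.05 = 2.062.
ES = 8.900% × 2.062 = 18.352%.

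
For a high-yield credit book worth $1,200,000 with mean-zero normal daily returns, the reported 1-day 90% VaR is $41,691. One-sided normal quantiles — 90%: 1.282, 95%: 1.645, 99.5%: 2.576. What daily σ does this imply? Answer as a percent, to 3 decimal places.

2.710%

VaR as a fraction: $41,691 / $1,200,000 = 3.474%.
σ = VaR / z = 3.474% / 1.282 = 2.710%.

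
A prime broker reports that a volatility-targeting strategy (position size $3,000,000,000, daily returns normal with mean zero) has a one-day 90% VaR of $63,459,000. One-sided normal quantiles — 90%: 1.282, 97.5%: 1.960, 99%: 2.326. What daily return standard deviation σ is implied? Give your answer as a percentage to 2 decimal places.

1.65%

VaR as a fraction: $63,459,000 / $3,000,000,000 = 2.115%.
σ = VaR / z = 2.115% / 1.282 = 1.650%.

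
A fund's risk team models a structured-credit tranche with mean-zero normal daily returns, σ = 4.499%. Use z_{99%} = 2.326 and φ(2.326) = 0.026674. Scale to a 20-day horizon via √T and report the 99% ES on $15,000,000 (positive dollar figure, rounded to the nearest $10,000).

$8,050,000

σ_{20d} = 4.499% × √20 = 20.120%.
ES multiplier = φ(z)/(1−α) = 0.026674/0.01 = 2.667.
ES = 20.120% × 2.667 = 53.660%; on $15,000,000: $8,049,000.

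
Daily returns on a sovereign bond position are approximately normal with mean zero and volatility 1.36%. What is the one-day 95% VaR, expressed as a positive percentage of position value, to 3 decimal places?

At 95% one-sided, z = 1.645.
VaR = z·σ = 1.645 × 1.36% = 2.237%.

2.237%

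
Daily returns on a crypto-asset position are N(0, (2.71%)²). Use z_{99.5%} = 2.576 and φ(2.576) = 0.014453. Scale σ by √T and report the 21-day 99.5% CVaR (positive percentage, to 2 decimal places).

35.90%

σ_{21d} = 2.71% × √21 = 12.419%.
ES multiplier = φ(z)/(1−α) = 0.014453/0.005 = 2.891.
ES = 12.419% × 2.891 = 35.903%.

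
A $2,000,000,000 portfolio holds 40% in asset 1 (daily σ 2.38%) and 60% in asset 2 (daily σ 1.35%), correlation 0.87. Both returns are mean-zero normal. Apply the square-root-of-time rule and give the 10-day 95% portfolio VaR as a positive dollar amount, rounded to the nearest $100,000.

$177,300,000

σ_p = √(0.4²·2.38² + 0.6²·1.35² + 2·0.87·0.4·0.6·2.38·1.35) = 1.704%.
σ_{10d} = 1.704% × √10 = 5.389%.
z(95%) = 1.645.
VaR = 1.645 × 5.389% = 8.865%; on $2,000,000,000 that is $177,300,000.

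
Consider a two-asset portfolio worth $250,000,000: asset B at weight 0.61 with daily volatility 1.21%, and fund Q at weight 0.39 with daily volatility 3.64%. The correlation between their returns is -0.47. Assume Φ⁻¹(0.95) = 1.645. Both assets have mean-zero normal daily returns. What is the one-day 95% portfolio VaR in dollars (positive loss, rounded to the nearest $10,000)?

$5,160,000

σ_p² = 0.61²·1.21² + 0.39²·3.64² + 2·-0.47·0.61·0.39·1.21·3.64 = 1.5751 (%²).
σ_p = √1.5751 = 1.255%.
VaR = 1.645 × 1.255% = 2.064%; on $250,000,000 that is $5,160,000.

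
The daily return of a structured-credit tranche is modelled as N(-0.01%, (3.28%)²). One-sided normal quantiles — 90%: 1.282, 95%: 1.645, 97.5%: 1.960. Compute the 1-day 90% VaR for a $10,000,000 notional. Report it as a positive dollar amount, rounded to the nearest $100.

$421,500

VaR = −μ + z·σ = −(-0.01%) + 1.282 × 3.28% = 4.215%.
On $10,000,000: 0.04215 × $10,000,000 = $421,500.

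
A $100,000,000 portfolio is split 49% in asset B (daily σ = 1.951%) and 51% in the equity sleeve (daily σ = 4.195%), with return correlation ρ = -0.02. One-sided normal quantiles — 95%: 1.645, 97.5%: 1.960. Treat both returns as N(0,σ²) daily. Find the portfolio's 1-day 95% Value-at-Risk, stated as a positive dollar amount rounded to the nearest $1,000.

$3,826,000

σ_p² = 0.49²·1.951² + 0.51²·4.195² + 2·-0.02·0.49·0.51·1.951·4.195 = 5.4094 (%²).
σ_p = √5.4094 = 2.326%.
VaR = 1.645 × 2.326% = 3.826%; on $100,000,000 that is $3,826,000.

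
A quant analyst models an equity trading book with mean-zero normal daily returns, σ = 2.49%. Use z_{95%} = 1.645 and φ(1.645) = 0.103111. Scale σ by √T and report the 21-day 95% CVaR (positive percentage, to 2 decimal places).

σ_{21d} = 2.49% × √21 = 11.411%.
ES multiplier = φ(z)/(1−α) = 0.103111/0.05 = 2.062.
ES = 11.411% × 2.062 = 23.529%.

23.53%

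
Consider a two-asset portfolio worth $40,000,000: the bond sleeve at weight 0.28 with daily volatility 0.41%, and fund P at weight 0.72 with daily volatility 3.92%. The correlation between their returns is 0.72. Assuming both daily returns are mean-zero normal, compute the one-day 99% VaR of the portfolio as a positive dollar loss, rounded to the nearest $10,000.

σ_p² = 0.28²·0.41² + 0.72²·3.92² + 2·0.72·0.28·0.72·0.41·3.92 = 8.4457 (%²).
σ_p = √8.4457 = 2.906%.
At 99%, z = 2.326.
VaR = 2.326 × 2.906% = 6.759%; on $40,000,000 that is $2,703,600.

$2,700,000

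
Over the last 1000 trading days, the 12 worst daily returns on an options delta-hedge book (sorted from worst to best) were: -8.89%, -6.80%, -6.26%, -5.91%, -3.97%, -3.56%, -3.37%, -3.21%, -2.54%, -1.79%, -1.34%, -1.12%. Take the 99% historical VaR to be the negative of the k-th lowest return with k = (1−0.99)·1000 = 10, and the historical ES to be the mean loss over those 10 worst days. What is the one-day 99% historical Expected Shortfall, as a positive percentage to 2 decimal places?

4.63%

The 10 worst returns sum to -46.30%.
ES = −(-46.30%) / 10 = 4.63%.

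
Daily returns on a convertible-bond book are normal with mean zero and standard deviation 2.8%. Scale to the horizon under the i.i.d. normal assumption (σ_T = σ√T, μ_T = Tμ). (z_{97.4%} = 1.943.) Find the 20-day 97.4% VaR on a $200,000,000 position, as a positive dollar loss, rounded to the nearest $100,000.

$48,700,000

σ_{20d} = 2.8% × √20 = 12.522%.
VaR = 1.943 × 12.522% = 24.330%.
On $200,000,000: 0.24330 × $200,000,000 = $48,660,000.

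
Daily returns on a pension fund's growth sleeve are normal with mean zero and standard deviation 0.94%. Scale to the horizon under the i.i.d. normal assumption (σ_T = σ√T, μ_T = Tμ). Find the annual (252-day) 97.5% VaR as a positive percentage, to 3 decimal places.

At 97.5%, z = 1.960.
σ_{252d} = 0.94% × √252 = 14.922%.
VaR = 1.960 × 14.922% = 29.247%.

29.247%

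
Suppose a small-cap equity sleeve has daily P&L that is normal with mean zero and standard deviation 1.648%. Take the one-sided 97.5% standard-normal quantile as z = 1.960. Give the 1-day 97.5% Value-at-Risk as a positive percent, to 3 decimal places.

3.230%

VaR = z·σ = 1.960 × 1.648% = 3.230%.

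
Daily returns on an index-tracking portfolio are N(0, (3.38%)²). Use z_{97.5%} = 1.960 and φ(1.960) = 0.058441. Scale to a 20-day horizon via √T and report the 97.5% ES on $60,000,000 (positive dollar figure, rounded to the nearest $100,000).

σ_{20d} = 3.38% × √20 = 15.116%.
ES multiplier = φ(z)/(1−α) = 0.058441/0.025 = 2.338.
ES = 15.116% × 2.338 = 35.341%; on $60,000,000: $21,204,600.

$21,200,000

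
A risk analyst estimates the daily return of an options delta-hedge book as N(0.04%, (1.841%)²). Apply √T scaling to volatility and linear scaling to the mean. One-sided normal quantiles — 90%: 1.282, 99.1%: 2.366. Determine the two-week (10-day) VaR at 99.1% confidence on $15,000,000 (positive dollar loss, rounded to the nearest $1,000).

$2,006,000

σ_{10d} = 1.841% × √10 = 5.822%; μ_{10d} = 10 × 0.04% = 0.400%.
VaR = −(0.400%) + 2.366 × 5.822% = 13.375%.
On $15,000,000: 0.13375 × $15,000,000 = $2,006,250.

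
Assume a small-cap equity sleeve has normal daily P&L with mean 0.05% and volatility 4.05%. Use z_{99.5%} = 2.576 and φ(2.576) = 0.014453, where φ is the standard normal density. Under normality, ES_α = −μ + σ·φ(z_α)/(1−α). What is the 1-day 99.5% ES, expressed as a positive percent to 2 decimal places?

Tail multiplier: φ(z)/(1−α) = 0.014453 / 0.005 = 2.891.
ES = −(0.05%) + 4.05% × 2.891 = 11.659%.

11.66%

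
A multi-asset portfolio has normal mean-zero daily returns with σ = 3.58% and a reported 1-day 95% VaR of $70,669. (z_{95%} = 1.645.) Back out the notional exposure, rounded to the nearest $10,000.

VaR as a fraction of value: z·σ = 1.645 × 3.58% = 5.8891%.
Position = $70,669 / 0.058891 = $1,199,997.

$1,200,000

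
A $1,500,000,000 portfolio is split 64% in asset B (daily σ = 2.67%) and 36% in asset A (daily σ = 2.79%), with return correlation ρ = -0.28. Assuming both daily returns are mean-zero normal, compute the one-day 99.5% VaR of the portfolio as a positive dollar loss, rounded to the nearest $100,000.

σ_p² = 0.64²·2.67² + 0.36²·2.79² + 2·-0.28·0.64·0.36·2.67·2.79 = 2.9677 (%²).
σ_p = √2.9677 = 1.723%.
At 99.5%, z = 2.576.
VaR = 2.576 × 1.723% = 4.438%; on $1,500,000,000 that is $66,570,000.

$66,600,000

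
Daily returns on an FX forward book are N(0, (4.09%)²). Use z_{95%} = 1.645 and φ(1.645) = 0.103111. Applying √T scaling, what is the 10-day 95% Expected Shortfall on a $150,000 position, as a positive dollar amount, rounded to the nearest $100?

σ_{10d} = 4.09% × √10 = 12.934%.
ES multiplier = φ(z)/(1−α) = 0.103111/0.05 = 2.062.
ES = 12.934% × 2.062 = 26.670%; on $150,000: $40,005.

$40,000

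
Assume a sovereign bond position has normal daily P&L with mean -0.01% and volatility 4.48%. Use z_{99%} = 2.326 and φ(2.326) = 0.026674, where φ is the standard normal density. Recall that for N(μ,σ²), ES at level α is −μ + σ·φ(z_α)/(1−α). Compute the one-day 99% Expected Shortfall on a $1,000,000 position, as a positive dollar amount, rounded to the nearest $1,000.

$120,000

Tail multiplier: φ(z)/(1−α) = 0.026674 / 0.01 = 2.667.
ES = −(-0.01%) + 4.48% × 2.667 = 11.958%.
On $1,000,000: 0.11958 × $1,000,000 = $119,580.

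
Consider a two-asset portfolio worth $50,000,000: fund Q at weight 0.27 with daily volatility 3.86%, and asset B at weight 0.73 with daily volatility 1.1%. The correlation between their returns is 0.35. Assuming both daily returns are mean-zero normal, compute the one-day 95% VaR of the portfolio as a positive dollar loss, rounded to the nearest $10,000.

$1,250,000

σ_p² = 0.27²·3.86² + 0.73²·1.1² + 2·0.35·0.27·0.73·3.86·1.1 = 2.3168 (%²).
σ_p = √2.3168 = 1.522%.
At 95%, z = 1.645.
VaR = 1.645 × 1.522% = 2.504%; on $50,000,000 that is $1,252,000.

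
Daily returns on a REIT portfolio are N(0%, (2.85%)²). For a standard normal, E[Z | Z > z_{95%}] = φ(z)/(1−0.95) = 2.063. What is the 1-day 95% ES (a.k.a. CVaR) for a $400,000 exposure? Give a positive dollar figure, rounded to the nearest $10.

ES = 2.85% × 2.063 = 5.880%.
On $400,000: 0.05880 × $400,000 = $23,520.

$23,520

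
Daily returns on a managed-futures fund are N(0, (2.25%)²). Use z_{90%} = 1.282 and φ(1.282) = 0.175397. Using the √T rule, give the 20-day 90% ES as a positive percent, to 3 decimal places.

σ_{20d} = 2.25% × √20 = 10.062%.
ES multiplier = φ(z)/(1−α) = 0.175397/0.1 = 1.754.
ES = 10.062% × 1.754 = 17.649%.

17.649%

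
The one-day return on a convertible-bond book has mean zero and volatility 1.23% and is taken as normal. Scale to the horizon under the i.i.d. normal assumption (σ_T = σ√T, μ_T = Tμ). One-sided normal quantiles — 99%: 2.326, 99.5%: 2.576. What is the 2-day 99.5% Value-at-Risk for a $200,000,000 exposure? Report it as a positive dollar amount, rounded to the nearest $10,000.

σ_{2d} = 1.23% × √2 = 1.739%.
VaR = 2.576 × 1.739% = 4.480%.
On $200,000,000: 0.04480 × $200,000,000 = $8,960,000.

$8,960,000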